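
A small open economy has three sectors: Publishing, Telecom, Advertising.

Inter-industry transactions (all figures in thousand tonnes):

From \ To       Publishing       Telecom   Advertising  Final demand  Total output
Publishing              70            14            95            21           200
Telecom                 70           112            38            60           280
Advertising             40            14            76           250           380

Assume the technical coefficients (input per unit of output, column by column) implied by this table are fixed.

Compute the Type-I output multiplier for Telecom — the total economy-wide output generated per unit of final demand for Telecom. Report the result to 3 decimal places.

Technical coefficients a_ij = z_ij / X_j:
  a_PP = 70/200 = 0.35, a_TP = 70/200 = 0.35, a_AP = 40/200 = 0.20
  a_PT = 14/280 = 0.05, a_TT = 112/280 = 0.40, a_AT = 14/280 = 0.05
  a_PA = 95/380 = 0.25, a_TA = 38/380 = 0.10, a_AA = 76/380 = 0.20
I − A =
  [   0.65    -0.05    -0.25]
  [  -0.35     0.60    -0.10]
  [  -0.20    -0.05     0.80]
Cofactors of I−A, C_ij = (−1)^(i+j)·(minor ij) (rows/columns in the sector order above):
  C_11 = (0.60)(0.80) − (-0.10)(-0.05) = 0.4750
  C_12 = −[(-0.35)(0.80) − (-0.10)(-0.20)] = 0.3000
  C_13 = (-0.35)(-0.05) − (0.60)(-0.20) = 0.1375
  C_21 = −[(-0.05)(0.80) − (-0.25)(-0.05)] = 0.0525
  C_22 = (0.65)(0.80) − (-0.25)(-0.20) = 0.4700
  C_23 = −[(0.65)(-0.05) − (-0.05)(-0.20)] = 0.0425
  C_31 = (-0.05)(-0.10) − (-0.25)(0.60) = 0.1550
  C_32 = −[(0.65)(-0.10) − (-0.25)(-0.35)] = 0.1525
  C_33 = (0.65)(0.60) − (-0.05)(-0.35) = 0.3725
det(I−A) = Σ_j (I−A)_1j·C_1j = (0.65)(0.4750) + (-0.05)(0.3000) + (-0.25)(0.1375) = 0.259375
adj(I−A) = Cᵀ =
  [ 0.4750   0.0525   0.1550]
  [ 0.3000   0.4700   0.1525]
  [ 0.1375   0.0425   0.3725]
(I − A)⁻¹ = adj(I−A) / det(I−A) ≈
  [   1.8313     0.2024     0.5976]
  [   1.1566     1.8120     0.5880]
  [   0.5301     0.1639     1.4361]
The output multiplier for sector j is the column-j sum of the Leontief inverse (I − A)⁻¹ = adj(I−A) / det(I−A).
Column T of adj(I−A): (0.0525, 0.4700, 0.0425); det(I−A) = 0.259375.
m_T = (0.0525 + 0.4700 + 0.0425) / 0.259375 = 0.565 / 0.259375 ≈ 2.178.

m_T = 2.178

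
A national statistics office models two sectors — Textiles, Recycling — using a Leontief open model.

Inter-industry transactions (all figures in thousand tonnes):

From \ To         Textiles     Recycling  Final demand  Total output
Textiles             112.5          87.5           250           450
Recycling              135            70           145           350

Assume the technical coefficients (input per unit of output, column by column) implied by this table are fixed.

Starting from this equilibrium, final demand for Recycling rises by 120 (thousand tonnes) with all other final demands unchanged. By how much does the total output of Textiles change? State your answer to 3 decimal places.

Δx_1 = 57.143

Technical coefficients a_ij = z_ij / X_j:
  a_11 = 112.5/450 = 0.25, a_21 = 135/450 = 0.30
  a_12 = 87.5/350 = 0.25, a_22 = 70/350 = 0.20
I − A =
  [   0.75    -0.25]
  [  -0.30     0.80]
det(I−A) = (0.75)(0.80) − (-0.25)(-0.30) = 0.5250
adj(I−A) = [[0.80, 0.25], [0.30, 0.75]]
(I − A)⁻¹ = adj(I−A) / det(I−A) ≈
  [   1.5238     0.4762]
  [   0.5714     1.4286]
Δx = (I − A)⁻¹ Δd with Δd having +120 in the Recycling component and 0 elsewhere.
So Δx_1 = L_12 · (+120), where L_12 = adj(I−A)_12 / det(I−A) = 0.25 / 0.5250.
Δx_1 = 0.25 × (+120) / 0.5250 = 30.00 / 0.5250 ≈ 57.143.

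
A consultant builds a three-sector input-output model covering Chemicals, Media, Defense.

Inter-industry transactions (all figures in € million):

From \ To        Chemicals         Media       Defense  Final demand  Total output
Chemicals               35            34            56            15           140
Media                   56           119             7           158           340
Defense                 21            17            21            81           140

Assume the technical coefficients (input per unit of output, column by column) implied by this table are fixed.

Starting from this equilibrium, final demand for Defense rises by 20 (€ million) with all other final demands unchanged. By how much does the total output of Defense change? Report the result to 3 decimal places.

Technical coefficients a_ij = z_ij / X_j:
  a_11 = 35/140 = 0.25, a_21 = 56/140 = 0.40, a_31 = 21/140 = 0.15
  a_12 = 34/340 = 0.10, a_22 = 119/340 = 0.35, a_32 = 17/340 = 0.05
  a_13 = 56/140 = 0.40, a_23 = 7/140 = 0.05, a_33 = 21/140 = 0.15
I − A =
  [   0.75    -0.10    -0.40]
  [  -0.40     0.65    -0.05]
  [  -0.15    -0.05     0.85]
Cofactors of I−A, C_ij = (−1)^(i+j)·(minor ij) (rows/columns in the sector order above):
  C_11 = (0.65)(0.85) − (-0.05)(-0.05) = 0.5500
  C_12 = −[(-0.40)(0.85) − (-0.05)(-0.15)] = 0.3475
  C_13 = (-0.40)(-0.05) − (0.65)(-0.15) = 0.1175
  C_21 = −[(-0.10)(0.85) − (-0.40)(-0.05)] = 0.1050
  C_22 = (0.75)(0.85) − (-0.40)(-0.15) = 0.5775
  C_23 = −[(0.75)(-0.05) − (-0.10)(-0.15)] = 0.0525
  C_31 = (-0.10)(-0.05) − (-0.40)(0.65) = 0.2650
  C_32 = −[(0.75)(-0.05) − (-0.40)(-0.40)] = 0.1975
  C_33 = (0.75)(0.65) − (-0.10)(-0.40) = 0.4475
det(I−A) = Σ_j (I−A)_1j·C_1j = (0.75)(0.5500) + (-0.10)(0.3475) + (-0.40)(0.1175) = 0.33075
adj(I−A) = Cᵀ =
  [ 0.5500   0.1050   0.2650]
  [ 0.3475   0.5775   0.1975]
  [ 0.1175   0.0525   0.4475]
(I − A)⁻¹ = adj(I−A) / det(I−A) ≈
  [   1.6629     0.3175     0.8012]
  [   1.0506     1.7460     0.5971]
  [   0.3553     0.1587     1.3530]
Δx = (I − A)⁻¹ Δd with Δd having +20 in the Defense component and 0 elsewhere.
So Δx_3 = L_33 · (+20), where L_33 = adj(I−A)_33 / det(I−A) = 0.4475 / 0.33075.
Δx_3 = 0.4475 × (+20) / 0.33075 = 8.95 / 0.33075 ≈ 27.060.

Δx_3 = 27.060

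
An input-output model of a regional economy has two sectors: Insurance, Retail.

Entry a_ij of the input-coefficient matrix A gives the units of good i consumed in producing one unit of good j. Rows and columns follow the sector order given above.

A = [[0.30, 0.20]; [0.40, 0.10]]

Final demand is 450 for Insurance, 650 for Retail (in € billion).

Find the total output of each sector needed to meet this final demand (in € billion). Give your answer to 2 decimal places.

x_1 = 972.73, x_2 = 1154.55

I − A =
  [   0.70    -0.20]
  [  -0.40     0.90]
det(I−A) = (0.70)(0.90) − (-0.20)(-0.40) = 0.5500
adj(I−A) = [[0.90, 0.20], [0.40, 0.70]]
(I − A)⁻¹ = adj(I−A) / det(I−A) ≈
  [   1.6364     0.3636]
  [   0.7273     1.2727]
x = (I − A)⁻¹ d = adj(I−A)·d / det(I−A), with det(I−A) = 0.5500:
  x_1 = (0.90·450 + 0.20·650) / 0.5500 = 535.00 / 0.5500 ≈ 972.73
  x_2 = (0.40·450 + 0.70·650) / 0.5500 = 635.00 / 0.5500 ≈ 1154.55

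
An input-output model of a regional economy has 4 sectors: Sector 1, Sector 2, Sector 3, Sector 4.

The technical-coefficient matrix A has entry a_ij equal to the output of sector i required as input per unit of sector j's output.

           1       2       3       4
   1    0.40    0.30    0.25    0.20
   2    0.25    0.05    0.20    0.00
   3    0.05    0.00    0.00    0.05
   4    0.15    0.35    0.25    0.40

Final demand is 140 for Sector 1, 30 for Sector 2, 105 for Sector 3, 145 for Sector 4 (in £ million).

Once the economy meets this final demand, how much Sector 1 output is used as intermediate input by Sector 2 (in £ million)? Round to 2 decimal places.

z_12 = 68.57

I − A =
  [   0.60    -0.30    -0.25    -0.20]
  [  -0.25     0.95    -0.20     0.00]
  [  -0.05     0.00     1.00    -0.05]
  [  -0.15    -0.35    -0.25     0.60]
Compute the cofactors C_ij = (−1)^(i+j)·(3×3 minor ij) of I−A; the adjugate is their transpose:
adj(I−A) = Cᵀ =
  [ 0.554625   0.250625   0.240000   0.204875]
  [ 0.154375   0.310625   0.116000   0.061125]
  [ 0.040000   0.025250   0.251000   0.034250]
  [ 0.245375   0.254375   0.232250   0.480125]
det(I−A) = Σ_j (I−A)_1j·C_1j = (0.60)(0.554625) + (-0.30)(0.154375) + (-0.25)(0.040000) + (-0.20)(0.245375) = 0.2273875
(I − A)⁻¹ = adj(I−A) / det(I−A) ≈
  [   2.4391     1.1022     1.0555     0.9010]
  [   0.6789     1.3661     0.5101     0.2688]
  [   0.1759     0.1110     1.1038     0.1506]
  [   1.0791     1.1187     1.0214     2.1115]
First solve x = (I − A)⁻¹ d = adj(I−A)·d / det(I−A); in particular x_2 = (0.154375·140 + 0.310625·30 + 0.116000·105 + 0.061125·145) / 0.2273875 = 51.974375 / 0.2273875 ≈ 228.5718.
Intermediate flow from 1 to 2: z_12 = a_12 · x_2 = 0.30 × 51.974375 / 0.2273875 = 15.5923125 / 0.2273875 ≈ 68.57.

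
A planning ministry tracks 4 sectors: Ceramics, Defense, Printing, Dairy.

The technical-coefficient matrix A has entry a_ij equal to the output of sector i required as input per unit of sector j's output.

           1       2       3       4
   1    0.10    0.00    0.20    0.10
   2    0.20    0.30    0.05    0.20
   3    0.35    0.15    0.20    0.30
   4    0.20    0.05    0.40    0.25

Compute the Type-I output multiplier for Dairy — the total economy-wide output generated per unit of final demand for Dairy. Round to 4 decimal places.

m_4 = 4.6945

I − A =
  [   0.90     0.00    -0.20    -0.10]
  [  -0.20     0.70    -0.05    -0.20]
  [  -0.35    -0.15     0.80    -0.30]
  [  -0.20    -0.05    -0.40     0.75]
Compute the cofactors C_ij = (−1)^(i+j)·(3×3 minor ij) of I−A; the adjugate is their transpose:
adj(I−A) = Cᵀ =
  [ 0.309625   0.035500   0.131250   0.103250]
  [ 0.172125   0.337500   0.150750   0.173250]
  [ 0.253750   0.113500   0.448500   0.243500]
  [ 0.229375   0.092500   0.284250   0.442250]
det(I−A) = Σ_j (I−A)_1j·C_1j = (0.90)(0.309625) + (0.00)(0.172125) + (-0.20)(0.253750) + (-0.10)(0.229375) = 0.204975
(I − A)⁻¹ = adj(I−A) / det(I−A) ≈
  [   1.51055     0.17319     0.64032     0.50372]
  [   0.83974     1.64654     0.73546     0.84523]
  [   1.23796     0.55373     2.18807     1.18795]
  [   1.11904     0.45127     1.38675     2.15758]
The output multiplier for sector j is the column-j sum of the Leontief inverse (I − A)⁻¹ = adj(I−A) / det(I−A).
Column 4 of adj(I−A): (0.103250, 0.173250, 0.243500, 0.442250); det(I−A) = 0.204975.
m_4 = (0.103250 + 0.173250 + 0.243500 + 0.442250) / 0.204975 = 0.96225 / 0.204975 ≈ 4.6945.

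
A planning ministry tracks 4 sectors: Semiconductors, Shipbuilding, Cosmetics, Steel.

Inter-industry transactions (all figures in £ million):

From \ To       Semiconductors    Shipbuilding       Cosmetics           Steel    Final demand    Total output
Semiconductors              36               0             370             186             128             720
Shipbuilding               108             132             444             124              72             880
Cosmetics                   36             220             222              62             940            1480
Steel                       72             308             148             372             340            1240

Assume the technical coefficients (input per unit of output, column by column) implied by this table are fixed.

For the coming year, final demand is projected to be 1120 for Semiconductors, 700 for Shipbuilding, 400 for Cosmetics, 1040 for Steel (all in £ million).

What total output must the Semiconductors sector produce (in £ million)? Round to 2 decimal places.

Technical coefficients a_ij = z_ij / X_j:
  a_11 = 36/720 = 0.05, a_21 = 108/720 = 0.15, a_31 = 36/720 = 0.05, a_41 = 72/720 = 0.10
  a_12 = 0/880 = 0.00, a_22 = 132/880 = 0.15, a_32 = 220/880 = 0.25, a_42 = 308/880 = 0.35
  a_13 = 370/1480 = 0.25, a_23 = 444/1480 = 0.30, a_33 = 222/1480 = 0.15, a_43 = 148/1480 = 0.10
  a_14 = 186/1240 = 0.15, a_24 = 124/1240 = 0.10, a_34 = 62/1240 = 0.05, a_44 = 372/1240 = 0.30
I − A =
  [   0.95     0.00    -0.25    -0.15]
  [  -0.15     0.85    -0.30    -0.10]
  [  -0.05    -0.25     0.85    -0.05]
  [  -0.10    -0.35    -0.10     0.70]
Compute the cofactors C_ij = (−1)^(i+j)·(3×3 minor ij) of I−A; the adjugate is their transpose:
adj(I−A) = Cᵀ =
  [ 0.411500   0.096500   0.168500   0.114000]
  [ 0.109500   0.537000   0.235500   0.117000]
  [ 0.063625   0.181750   0.511375   0.076125]
  [ 0.122625   0.308250   0.214875   0.595125]
det(I−A) = Σ_j (I−A)_1j·C_1j = (0.95)(0.411500) + (0.00)(0.109500) + (-0.25)(0.063625) + (-0.15)(0.122625) = 0.356625
(I − A)⁻¹ = adj(I−A) / det(I−A) ≈
  [   1.1539     0.2706     0.4725     0.3197]
  [   0.3070     1.5058     0.6604     0.3281]
  [   0.1784     0.5096     1.4339     0.2135]
  [   0.3438     0.8644     0.6025     1.6688]
x = (I − A)⁻¹ d = adj(I−A)·d / det(I−A), with det(I−A) = 0.356625:
  x_1 = (0.411500·1120 + 0.096500·700 + 0.168500·400 + 0.114000·1040) / 0.356625 = 714.39 / 0.356625 ≈ 2003.20
  x_2 = (0.109500·1120 + 0.537000·700 + 0.235500·400 + 0.117000·1040) / 0.356625 = 714.42 / 0.356625 ≈ 2003.28
  x_3 = (0.063625·1120 + 0.181750·700 + 0.511375·400 + 0.076125·1040) / 0.356625 = 482.205 / 0.356625 ≈ 1352.13
  x_4 = (0.122625·1120 + 0.308250·700 + 0.214875·400 + 0.595125·1040) / 0.356625 = 1057.995 / 0.356625 ≈ 2966.69

x_1 = 2003.20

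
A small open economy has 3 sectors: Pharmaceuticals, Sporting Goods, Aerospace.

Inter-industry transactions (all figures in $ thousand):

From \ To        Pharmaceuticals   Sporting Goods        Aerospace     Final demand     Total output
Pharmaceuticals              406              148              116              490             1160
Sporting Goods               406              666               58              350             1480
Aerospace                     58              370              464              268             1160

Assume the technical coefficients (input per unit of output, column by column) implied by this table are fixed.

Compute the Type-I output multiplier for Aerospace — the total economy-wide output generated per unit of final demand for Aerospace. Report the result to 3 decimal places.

Technical coefficients a_ij = z_ij / X_j:
  a_PP = 406/1160 = 0.35, a_SP = 406/1160 = 0.35, a_AP = 58/1160 = 0.05
  a_PS = 148/1480 = 0.10, a_SS = 666/1480 = 0.45, a_AS = 370/1480 = 0.25
  a_PA = 116/1160 = 0.10, a_SA = 58/1160 = 0.05, a_AA = 464/1160 = 0.40
I − A =
  [   0.65    -0.10    -0.10]
  [  -0.35     0.55    -0.05]
  [  -0.05    -0.25     0.60]
Cofactors of I−A, C_ij = (−1)^(i+j)·(minor ij) (rows/columns in the sector order above):
  C_11 = (0.55)(0.60) − (-0.05)(-0.25) = 0.3175
  C_12 = −[(-0.35)(0.60) − (-0.05)(-0.05)] = 0.2125
  C_13 = (-0.35)(-0.25) − (0.55)(-0.05) = 0.1150
  C_21 = −[(-0.10)(0.60) − (-0.10)(-0.25)] = 0.0850
  C_22 = (0.65)(0.60) − (-0.10)(-0.05) = 0.3850
  C_23 = −[(0.65)(-0.25) − (-0.10)(-0.05)] = 0.1675
  C_31 = (-0.10)(-0.05) − (-0.10)(0.55) = 0.0600
  C_32 = −[(0.65)(-0.05) − (-0.10)(-0.35)] = 0.0675
  C_33 = (0.65)(0.55) − (-0.10)(-0.35) = 0.3225
det(I−A) = Σ_j (I−A)_1j·C_1j = (0.65)(0.3175) + (-0.10)(0.2125) + (-0.10)(0.1150) = 0.173625
adj(I−A) = Cᵀ =
  [ 0.3175   0.0850   0.0600]
  [ 0.2125   0.3850   0.0675]
  [ 0.1150   0.1675   0.3225]
(I − A)⁻¹ = adj(I−A) / det(I−A) ≈
  [   1.8287     0.4896     0.3456]
  [   1.2239     2.2174     0.3888]
  [   0.6623     0.9647     1.8575]
The output multiplier for sector j is the column-j sum of the Leontief inverse (I − A)⁻¹ = adj(I−A) / det(I−A).
Column A of adj(I−A): (0.0600, 0.0675, 0.3225); det(I−A) = 0.173625.
m_A = (0.0600 + 0.0675 + 0.3225) / 0.173625 = 0.45 / 0.173625 ≈ 2.592.

m_A = 2.592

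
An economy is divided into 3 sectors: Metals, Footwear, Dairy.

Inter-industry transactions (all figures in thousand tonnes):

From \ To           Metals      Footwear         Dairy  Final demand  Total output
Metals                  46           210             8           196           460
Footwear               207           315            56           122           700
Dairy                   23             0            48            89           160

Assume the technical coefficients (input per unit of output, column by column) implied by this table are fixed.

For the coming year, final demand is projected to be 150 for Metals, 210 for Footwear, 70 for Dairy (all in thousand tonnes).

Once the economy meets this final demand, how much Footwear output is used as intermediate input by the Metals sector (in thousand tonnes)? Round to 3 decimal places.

z_FM = 203.795

Technical coefficients a_ij = z_ij / X_j:
  a_MM = 46/460 = 0.10, a_FM = 207/460 = 0.45, a_DM = 23/460 = 0.05
  a_MF = 210/700 = 0.30, a_FF = 315/700 = 0.45, a_DF = 0/700 = 0.00
  a_MD = 8/160 = 0.05, a_FD = 56/160 = 0.35, a_DD = 48/160 = 0.30
I − A =
  [   0.90    -0.30    -0.05]
  [  -0.45     0.55    -0.35]
  [  -0.05     0.00     0.70]
Cofactors of I−A, C_ij = (−1)^(i+j)·(minor ij) (rows/columns in the sector order above):
  C_11 = (0.55)(0.70) − (-0.35)(0.00) = 0.3850
  C_12 = −[(-0.45)(0.70) − (-0.35)(-0.05)] = 0.3325
  C_13 = (-0.45)(0.00) − (0.55)(-0.05) = 0.0275
  C_21 = −[(-0.30)(0.70) − (-0.05)(0.00)] = 0.2100
  C_22 = (0.90)(0.70) − (-0.05)(-0.05) = 0.6275
  C_23 = −[(0.90)(0.00) − (-0.30)(-0.05)] = 0.0150
  C_31 = (-0.30)(-0.35) − (-0.05)(0.55) = 0.1325
  C_32 = −[(0.90)(-0.35) − (-0.05)(-0.45)] = 0.3375
  C_33 = (0.90)(0.55) − (-0.30)(-0.45) = 0.3600
det(I−A) = Σ_j (I−A)_1j·C_1j = (0.90)(0.3850) + (-0.30)(0.3325) + (-0.05)(0.0275) = 0.245375
adj(I−A) = Cᵀ =
  [ 0.3850   0.2100   0.1325]
  [ 0.3325   0.6275   0.3375]
  [ 0.0275   0.0150   0.3600]
(I − A)⁻¹ = adj(I−A) / det(I−A) ≈
  [   1.5690     0.8558     0.5400]
  [   1.3551     2.5573     1.3754]
  [   0.1121     0.0611     1.4671]
First solve x = (I − A)⁻¹ d = adj(I−A)·d / det(I−A); in particular x_M = (0.3850·150 + 0.2100·210 + 0.1325·70) / 0.245375 = 111.125 / 0.245375 ≈ 452.87825.
Intermediate flow from F to M: z_FM = a_FM · x_M = 0.45 × 111.125 / 0.245375 = 50.00625 / 0.245375 ≈ 203.795.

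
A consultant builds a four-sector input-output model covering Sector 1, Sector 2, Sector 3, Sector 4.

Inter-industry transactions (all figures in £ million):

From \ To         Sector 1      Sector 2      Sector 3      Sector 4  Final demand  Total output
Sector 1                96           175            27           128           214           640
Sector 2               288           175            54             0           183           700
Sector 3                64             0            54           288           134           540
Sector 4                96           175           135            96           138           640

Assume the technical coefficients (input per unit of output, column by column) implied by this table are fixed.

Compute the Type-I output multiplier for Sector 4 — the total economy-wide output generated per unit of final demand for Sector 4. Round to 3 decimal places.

m_4 = 3.664

Technical coefficients a_ij = z_ij / X_j:
  a_11 = 96/640 = 0.15, a_21 = 288/640 = 0.45, a_31 = 64/640 = 0.10, a_41 = 96/640 = 0.15
  a_12 = 175/700 = 0.25, a_22 = 175/700 = 0.25, a_32 = 0/700 = 0.00, a_42 = 175/700 = 0.25
  a_13 = 27/540 = 0.05, a_23 = 54/540 = 0.10, a_33 = 54/540 = 0.10, a_43 = 135/540 = 0.25
  a_14 = 128/640 = 0.20, a_24 = 0/640 = 0.00, a_34 = 288/640 = 0.45, a_44 = 96/640 = 0.15
I − A =
  [   0.85    -0.25    -0.05    -0.20]
  [  -0.45     0.75    -0.10     0.00]
  [  -0.10     0.00     0.90    -0.45]
  [  -0.15    -0.25    -0.25     0.85]
Compute the cofactors C_ij = (−1)^(i+j)·(3×3 minor ij) of I−A; the adjugate is their transpose:
adj(I−A) = Cᵀ =
  [ 0.478125   0.213750   0.095625   0.163125]
  [ 0.308875   0.515000   0.110875   0.131375]
  [ 0.165000   0.138750   0.401250   0.251250]
  [ 0.223750   0.230000   0.167500   0.466250]
det(I−A) = Σ_j (I−A)_1j·C_1j = (0.85)(0.478125) + (-0.25)(0.308875) + (-0.05)(0.165000) + (-0.20)(0.223750) = 0.2761875
(I − A)⁻¹ = adj(I−A) / det(I−A) ≈
  [   1.7312     0.7739     0.3462     0.5906]
  [   1.1184     1.8647     0.4014     0.4757]
  [   0.5974     0.5024     1.4528     0.9097]
  [   0.8101     0.8328     0.6065     1.6882]
The output multiplier for sector j is the column-j sum of the Leontief inverse (I − A)⁻¹ = adj(I−A) / det(I−A).
Column 4 of adj(I−A): (0.163125, 0.131375, 0.251250, 0.466250); det(I−A) = 0.2761875.
m_4 = (0.163125 + 0.131375 + 0.251250 + 0.466250) / 0.2761875 = 1.012 / 0.2761875 ≈ 3.664.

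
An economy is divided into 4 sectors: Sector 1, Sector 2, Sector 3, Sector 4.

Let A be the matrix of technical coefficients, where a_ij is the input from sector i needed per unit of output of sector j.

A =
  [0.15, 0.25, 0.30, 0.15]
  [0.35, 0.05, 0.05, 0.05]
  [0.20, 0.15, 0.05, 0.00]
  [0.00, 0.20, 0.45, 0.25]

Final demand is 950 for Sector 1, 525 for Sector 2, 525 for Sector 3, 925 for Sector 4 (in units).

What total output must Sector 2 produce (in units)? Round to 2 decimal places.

x_2 = 1687.73

I − A =
  [   0.85    -0.25    -0.30    -0.15]
  [  -0.35     0.95    -0.05    -0.05]
  [  -0.20    -0.15     0.95     0.00]
  [   0.00    -0.20    -0.45     0.75]
Compute the cofactors C_ij = (−1)^(i+j)·(3×3 minor ij) of I−A; the adjugate is their transpose:
adj(I−A) = Cᵀ =
  [ 0.658375   0.250500   0.291375   0.148375]
  [ 0.261375   0.547125   0.153375   0.088750]
  [ 0.179875   0.139125   0.521000   0.045250]
  [ 0.177625   0.229375   0.353500   0.602375]
det(I−A) = Σ_j (I−A)_1j·C_1j = (0.85)(0.658375) + (-0.25)(0.261375) + (-0.30)(0.179875) + (-0.15)(0.177625) = 0.41366875
(I − A)⁻¹ = adj(I−A) / det(I−A) ≈
  [   1.5916     0.6056     0.7044     0.3587]
  [   0.6318     1.3226     0.3708     0.2145]
  [   0.4348     0.3363     1.2595     0.1094]
  [   0.4294     0.5545     0.8545     1.4562]
x = (I − A)⁻¹ d = adj(I−A)·d / det(I−A), with det(I−A) = 0.41366875:
  x_1 = (0.658375·950 + 0.250500·525 + 0.291375·525 + 0.148375·925) / 0.41366875 = 1047.1875 / 0.41366875 ≈ 2531.46
  x_2 = (0.261375·950 + 0.547125·525 + 0.153375·525 + 0.088750·925) / 0.41366875 = 698.1625 / 0.41366875 ≈ 1687.73
  x_3 = (0.179875·950 + 0.139125·525 + 0.521000·525 + 0.045250·925) / 0.41366875 = 559.303125 / 0.41366875 ≈ 1352.06
  x_4 = (0.177625·950 + 0.229375·525 + 0.353500·525 + 0.602375·925) / 0.41366875 = 1031.95 / 0.41366875 ≈ 2494.63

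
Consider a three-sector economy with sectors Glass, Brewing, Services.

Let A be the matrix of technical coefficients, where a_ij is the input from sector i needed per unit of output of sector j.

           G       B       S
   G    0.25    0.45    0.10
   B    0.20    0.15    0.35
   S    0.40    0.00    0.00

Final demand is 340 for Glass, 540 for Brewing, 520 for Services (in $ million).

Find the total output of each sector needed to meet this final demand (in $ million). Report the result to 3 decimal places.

I − A =
  [   0.75    -0.45    -0.10]
  [  -0.20     0.85    -0.35]
  [  -0.40     0.00     1.00]
Cofactors of I−A, C_ij = (−1)^(i+j)·(minor ij) (rows/columns in the sector order above):
  C_11 = (0.85)(1.00) − (-0.35)(0.00) = 0.8500
  C_12 = −[(-0.20)(1.00) − (-0.35)(-0.40)] = 0.3400
  C_13 = (-0.20)(0.00) − (0.85)(-0.40) = 0.3400
  C_21 = −[(-0.45)(1.00) − (-0.10)(0.00)] = 0.4500
  C_22 = (0.75)(1.00) − (-0.10)(-0.40) = 0.7100
  C_23 = −[(0.75)(0.00) − (-0.45)(-0.40)] = 0.1800
  C_31 = (-0.45)(-0.35) − (-0.10)(0.85) = 0.2425
  C_32 = −[(0.75)(-0.35) − (-0.10)(-0.20)] = 0.2825
  C_33 = (0.75)(0.85) − (-0.45)(-0.20) = 0.5475
det(I−A) = Σ_j (I−A)_1j·C_1j = (0.75)(0.8500) + (-0.45)(0.3400) + (-0.10)(0.3400) = 0.4505
adj(I−A) = Cᵀ =
  [ 0.8500   0.4500   0.2425]
  [ 0.3400   0.7100   0.2825]
  [ 0.3400   0.1800   0.5475]
(I − A)⁻¹ = adj(I−A) / det(I−A) ≈
  [   1.8868     0.9989     0.5383]
  [   0.7547     1.5760     0.6271]
  [   0.7547     0.3996     1.2153]
x = (I − A)⁻¹ d = adj(I−A)·d / det(I−A), with det(I−A) = 0.4505:
  x_G = (0.8500·340 + 0.4500·540 + 0.2425·520) / 0.4505 = 658.10 / 0.4505 ≈ 1460.821
  x_B = (0.3400·340 + 0.7100·540 + 0.2825·520) / 0.4505 = 645.90 / 0.4505 ≈ 1433.740
  x_S = (0.3400·340 + 0.1800·540 + 0.5475·520) / 0.4505 = 497.50 / 0.4505 ≈ 1104.329

x_G = 1460.821, x_B = 1433.740, x_S = 1104.329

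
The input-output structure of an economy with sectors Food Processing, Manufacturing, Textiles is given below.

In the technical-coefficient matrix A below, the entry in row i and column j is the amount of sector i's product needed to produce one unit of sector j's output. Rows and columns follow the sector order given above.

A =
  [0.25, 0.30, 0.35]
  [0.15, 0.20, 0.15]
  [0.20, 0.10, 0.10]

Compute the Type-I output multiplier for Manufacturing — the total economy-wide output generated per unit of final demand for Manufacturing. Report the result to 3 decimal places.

I − A =
  [   0.75    -0.30    -0.35]
  [  -0.15     0.80    -0.15]
  [  -0.20    -0.10     0.90]
Cofactors of I−A, C_ij = (−1)^(i+j)·(minor ij) (rows/columns in the sector order above):
  C_11 = (0.80)(0.90) − (-0.15)(-0.10) = 0.7050
  C_12 = −[(-0.15)(0.90) − (-0.15)(-0.20)] = 0.1650
  C_13 = (-0.15)(-0.10) − (0.80)(-0.20) = 0.1750
  C_21 = −[(-0.30)(0.90) − (-0.35)(-0.10)] = 0.3050
  C_22 = (0.75)(0.90) − (-0.35)(-0.20) = 0.6050
  C_23 = −[(0.75)(-0.10) − (-0.30)(-0.20)] = 0.1350
  C_31 = (-0.30)(-0.15) − (-0.35)(0.80) = 0.3250
  C_32 = −[(0.75)(-0.15) − (-0.35)(-0.15)] = 0.1650
  C_33 = (0.75)(0.80) − (-0.30)(-0.15) = 0.5550
det(I−A) = Σ_j (I−A)_1j·C_1j = (0.75)(0.7050) + (-0.30)(0.1650) + (-0.35)(0.1750) = 0.4180
adj(I−A) = Cᵀ =
  [ 0.7050   0.3050   0.3250]
  [ 0.1650   0.6050   0.1650]
  [ 0.1750   0.1350   0.5550]
(I − A)⁻¹ = adj(I−A) / det(I−A) ≈
  [   1.6866     0.7297     0.7775]
  [   0.3947     1.4474     0.3947]
  [   0.4187     0.3230     1.3278]
The output multiplier for sector j is the column-j sum of the Leontief inverse (I − A)⁻¹ = adj(I−A) / det(I−A).
Column M of adj(I−A): (0.3050, 0.6050, 0.1350); det(I−A) = 0.4180.
m_M = (0.3050 + 0.6050 + 0.1350) / 0.4180 = 1.045 / 0.4180 = 2.500.

m_M = 2.500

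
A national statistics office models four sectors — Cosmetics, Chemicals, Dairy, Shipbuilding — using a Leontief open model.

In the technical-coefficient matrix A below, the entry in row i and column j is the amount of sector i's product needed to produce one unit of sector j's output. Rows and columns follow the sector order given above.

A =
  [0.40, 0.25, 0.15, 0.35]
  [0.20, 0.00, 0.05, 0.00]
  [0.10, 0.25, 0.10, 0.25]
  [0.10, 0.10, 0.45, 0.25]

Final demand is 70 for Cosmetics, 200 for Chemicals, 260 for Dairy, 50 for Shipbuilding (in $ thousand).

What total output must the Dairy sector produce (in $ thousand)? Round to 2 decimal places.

I − A =
  [   0.60    -0.25    -0.15    -0.35]
  [  -0.20     1.00    -0.05     0.00]
  [  -0.10    -0.25     0.90    -0.25]
  [  -0.10    -0.10    -0.45     0.75]
Compute the cofactors C_ij = (−1)^(i+j)·(3×3 minor ij) of I−A; the adjugate is their transpose:
adj(I−A) = Cᵀ =
  [ 0.551875   0.243375   0.281125   0.351250]
  [ 0.117500   0.275250   0.074750   0.079750]
  [ 0.142500   0.147250   0.370500   0.190000]
  [ 0.174750   0.157500   0.269750   0.463750]
det(I−A) = Σ_j (I−A)_1j·C_1j = (0.60)(0.551875) + (-0.25)(0.117500) + (-0.15)(0.142500) + (-0.35)(0.174750) = 0.2192125
(I − A)⁻¹ = adj(I−A) / det(I−A) ≈
  [   2.5175     1.1102     1.2824     1.6023]
  [   0.5360     1.2556     0.3410     0.3638]
  [   0.6501     0.6717     1.6901     0.8667]
  [   0.7972     0.7185     1.2305     2.1155]
x = (I − A)⁻¹ d = adj(I−A)·d / det(I−A), with det(I−A) = 0.2192125:
  x_1 = (0.551875·70 + 0.243375·200 + 0.281125·260 + 0.351250·50) / 0.2192125 = 177.96125 / 0.2192125 ≈ 811.82
  x_2 = (0.117500·70 + 0.275250·200 + 0.074750·260 + 0.079750·50) / 0.2192125 = 86.6975 / 0.2192125 ≈ 395.50
  x_3 = (0.142500·70 + 0.147250·200 + 0.370500·260 + 0.190000·50) / 0.2192125 = 145.255 / 0.2192125 ≈ 662.62
  x_4 = (0.174750·70 + 0.157500·200 + 0.269750·260 + 0.463750·50) / 0.2192125 = 137.055 / 0.2192125 ≈ 625.22

x_3 = 662.62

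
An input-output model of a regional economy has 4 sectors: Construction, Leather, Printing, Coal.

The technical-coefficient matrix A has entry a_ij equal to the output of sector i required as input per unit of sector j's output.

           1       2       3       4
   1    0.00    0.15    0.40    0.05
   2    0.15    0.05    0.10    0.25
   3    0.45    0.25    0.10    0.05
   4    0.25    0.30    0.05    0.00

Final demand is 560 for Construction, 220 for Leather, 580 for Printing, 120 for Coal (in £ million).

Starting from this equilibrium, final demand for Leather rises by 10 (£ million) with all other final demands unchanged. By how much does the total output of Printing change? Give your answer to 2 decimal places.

I − A =
  [   1.00    -0.15    -0.40    -0.05]
  [  -0.15     0.95    -0.10    -0.25]
  [  -0.45    -0.25     0.90    -0.05]
  [  -0.25    -0.30    -0.05     1.00]
Compute the cofactors C_ij = (−1)^(i+j)·(3×3 minor ij) of I−A; the adjugate is their transpose:
adj(I−A) = Cᵀ =
  [ 0.755500   0.254750   0.370750   0.120000]
  [ 0.242750   0.700125   0.196625   0.197000]
  [ 0.461000   0.338000   0.829000   0.149000]
  [ 0.284750   0.290625   0.193125   0.617000]
det(I−A) = Σ_j (I−A)_1j·C_1j = (1.00)(0.755500) + (-0.15)(0.242750) + (-0.40)(0.461000) + (-0.05)(0.284750) = 0.52045
(I − A)⁻¹ = adj(I−A) / det(I−A) ≈
  [   1.4516     0.4895     0.7124     0.2306]
  [   0.4664     1.3452     0.3778     0.3785]
  [   0.8858     0.6494     1.5929     0.2863]
  [   0.5471     0.5584     0.3711     1.1855]
Δx = (I − A)⁻¹ Δd with Δd having +10 in the Leather component and 0 elsewhere.
So Δx_3 = L_32 · (+10), where L_32 = adj(I−A)_32 / det(I−A) = 0.338000 / 0.52045.
Δx_3 = 0.338000 × (+10) / 0.52045 = 3.38 / 0.52045 ≈ 6.49.

Δx_3 = 6.49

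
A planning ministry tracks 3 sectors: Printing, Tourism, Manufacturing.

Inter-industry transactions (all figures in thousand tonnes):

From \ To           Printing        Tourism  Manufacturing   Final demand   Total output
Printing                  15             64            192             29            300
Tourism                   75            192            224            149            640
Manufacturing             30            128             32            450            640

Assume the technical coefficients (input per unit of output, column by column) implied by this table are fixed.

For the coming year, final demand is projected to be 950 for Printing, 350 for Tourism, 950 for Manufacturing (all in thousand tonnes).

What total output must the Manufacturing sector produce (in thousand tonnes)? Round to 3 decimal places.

x_M = 1577.689

Technical coefficients a_ij = z_ij / X_j:
  a_PP = 15/300 = 0.05, a_TP = 75/300 = 0.25, a_MP = 30/300 = 0.10
  a_PT = 64/640 = 0.10, a_TT = 192/640 = 0.30, a_MT = 128/640 = 0.20
  a_PM = 192/640 = 0.30, a_TM = 224/640 = 0.35, a_MM = 32/640 = 0.05
I − A =
  [   0.95    -0.10    -0.30]
  [  -0.25     0.70    -0.35]
  [  -0.10    -0.20     0.95]
Cofactors of I−A, C_ij = (−1)^(i+j)·(minor ij) (rows/columns in the sector order above):
  C_11 = (0.70)(0.95) − (-0.35)(-0.20) = 0.5950
  C_12 = −[(-0.25)(0.95) − (-0.35)(-0.10)] = 0.2725
  C_13 = (-0.25)(-0.20) − (0.70)(-0.10) = 0.1200
  C_21 = −[(-0.10)(0.95) − (-0.30)(-0.20)] = 0.1550
  C_22 = (0.95)(0.95) − (-0.30)(-0.10) = 0.8725
  C_23 = −[(0.95)(-0.20) − (-0.10)(-0.10)] = 0.2000
  C_31 = (-0.10)(-0.35) − (-0.30)(0.70) = 0.2450
  C_32 = −[(0.95)(-0.35) − (-0.30)(-0.25)] = 0.4075
  C_33 = (0.95)(0.70) − (-0.10)(-0.25) = 0.6400
det(I−A) = Σ_j (I−A)_1j·C_1j = (0.95)(0.5950) + (-0.10)(0.2725) + (-0.30)(0.1200) = 0.5020
adj(I−A) = Cᵀ =
  [ 0.5950   0.1550   0.2450]
  [ 0.2725   0.8725   0.4075]
  [ 0.1200   0.2000   0.6400]
(I − A)⁻¹ = adj(I−A) / det(I−A) ≈
  [   1.1853     0.3088     0.4880]
  [   0.5428     1.7380     0.8118]
  [   0.2390     0.3984     1.2749]
x = (I − A)⁻¹ d = adj(I−A)·d / det(I−A), with det(I−A) = 0.5020:
  x_P = (0.5950·950 + 0.1550·350 + 0.2450·950) / 0.5020 = 852.25 / 0.5020 ≈ 1697.709
  x_T = (0.2725·950 + 0.8725·350 + 0.4075·950) / 0.5020 = 951.375 / 0.5020 ≈ 1895.169
  x_M = (0.1200·950 + 0.2000·350 + 0.6400·950) / 0.5020 = 792.00 / 0.5020 ≈ 1577.689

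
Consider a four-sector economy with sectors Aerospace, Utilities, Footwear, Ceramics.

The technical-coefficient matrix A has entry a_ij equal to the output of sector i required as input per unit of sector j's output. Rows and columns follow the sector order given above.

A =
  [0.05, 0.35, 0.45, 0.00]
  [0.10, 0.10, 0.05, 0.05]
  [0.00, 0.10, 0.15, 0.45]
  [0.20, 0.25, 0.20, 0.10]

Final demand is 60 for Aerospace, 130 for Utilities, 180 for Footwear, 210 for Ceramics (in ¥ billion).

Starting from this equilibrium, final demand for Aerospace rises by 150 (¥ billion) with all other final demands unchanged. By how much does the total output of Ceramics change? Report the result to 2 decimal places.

I − A =
  [   0.95    -0.35    -0.45     0.00]
  [  -0.10     0.90    -0.05    -0.05]
  [   0.00    -0.10     0.85    -0.45]
  [  -0.20    -0.25    -0.20     0.90]
Compute the cofactors C_ij = (−1)^(i+j)·(3×3 minor ij) of I−A; the adjugate is their transpose:
adj(I−A) = Cᵀ =
  [ 0.585750   0.327375   0.378125   0.207250]
  [ 0.080500   0.600750   0.097250   0.082000]
  [ 0.102250   0.223875   0.722625   0.373750]
  [ 0.175250   0.289375   0.271625   0.687750]
det(I−A) = Σ_j (I−A)_1j·C_1j = (0.95)(0.585750) + (-0.35)(0.080500) + (-0.45)(0.102250) + (0.00)(0.175250) = 0.482275
(I − A)⁻¹ = adj(I−A) / det(I−A) ≈
  [   1.2146     0.6788     0.7840     0.4297]
  [   0.1669     1.2457     0.2016     0.1700]
  [   0.2120     0.4642     1.4984     0.7750]
  [   0.3634     0.6000     0.5632     1.4261]
Δx = (I − A)⁻¹ Δd with Δd having +150 in the Aerospace component and 0 elsewhere.
So Δx_4 = L_41 · (+150), where L_41 = adj(I−A)_41 / det(I−A) = 0.175250 / 0.482275.
Δx_4 = 0.175250 × (+150) / 0.482275 = 26.2875 / 0.482275 ≈ 54.51.

Δx_4 = 54.51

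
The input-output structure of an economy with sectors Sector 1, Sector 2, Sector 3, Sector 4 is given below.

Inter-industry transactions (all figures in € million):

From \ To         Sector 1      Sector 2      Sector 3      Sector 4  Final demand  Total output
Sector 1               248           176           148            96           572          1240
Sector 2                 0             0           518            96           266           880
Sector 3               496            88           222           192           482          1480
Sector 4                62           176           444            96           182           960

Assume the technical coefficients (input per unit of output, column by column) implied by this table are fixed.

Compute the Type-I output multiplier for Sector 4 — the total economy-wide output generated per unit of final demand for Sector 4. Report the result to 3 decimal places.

m_4 = 2.498

Technical coefficients a_ij = z_ij / X_j:
  a_11 = 248/1240 = 0.20, a_21 = 0/1240 = 0.00, a_31 = 496/1240 = 0.40, a_41 = 62/1240 = 0.05
  a_12 = 176/880 = 0.20, a_22 = 0/880 = 0.00, a_32 = 88/880 = 0.10, a_42 = 176/880 = 0.20
  a_13 = 148/1480 = 0.10, a_23 = 518/1480 = 0.35, a_33 = 222/1480 = 0.15, a_43 = 444/1480 = 0.30
  a_14 = 96/960 = 0.10, a_24 = 96/960 = 0.10, a_34 = 192/960 = 0.20, a_44 = 96/960 = 0.10
I − A =
  [   0.80    -0.20    -0.10    -0.10]
  [   0.00     1.00    -0.35    -0.10]
  [  -0.40    -0.10     0.85    -0.20]
  [  -0.05    -0.20    -0.30     0.90]
Compute the cofactors C_ij = (−1)^(i+j)·(3×3 minor ij) of I−A; the adjugate is their transpose:
adj(I−A) = Cᵀ =
  [ 0.63950   0.17400   0.19400   0.13350]
  [ 0.14575   0.51075   0.27475   0.13400]
  [ 0.36250   0.18550   0.69800   0.21600]
  [ 0.18875   0.18500   0.30450   0.58400]
det(I−A) = Σ_j (I−A)_1j·C_1j = (0.80)(0.63950) + (-0.20)(0.14575) + (-0.10)(0.36250) + (-0.10)(0.18875) = 0.427325
(I − A)⁻¹ = adj(I−A) / det(I−A) ≈
  [   1.4965     0.4072     0.4540     0.3124]
  [   0.3411     1.1952     0.6430     0.3136]
  [   0.8483     0.4341     1.6334     0.5055]
  [   0.4417     0.4329     0.7126     1.3666]
The output multiplier for sector j is the column-j sum of the Leontief inverse (I − A)⁻¹ = adj(I−A) / det(I−A).
Column 4 of adj(I−A): (0.13350, 0.13400, 0.21600, 0.58400); det(I−A) = 0.427325.
m_4 = (0.13350 + 0.13400 + 0.21600 + 0.58400) / 0.427325 = 1.0675 / 0.427325 ≈ 2.498.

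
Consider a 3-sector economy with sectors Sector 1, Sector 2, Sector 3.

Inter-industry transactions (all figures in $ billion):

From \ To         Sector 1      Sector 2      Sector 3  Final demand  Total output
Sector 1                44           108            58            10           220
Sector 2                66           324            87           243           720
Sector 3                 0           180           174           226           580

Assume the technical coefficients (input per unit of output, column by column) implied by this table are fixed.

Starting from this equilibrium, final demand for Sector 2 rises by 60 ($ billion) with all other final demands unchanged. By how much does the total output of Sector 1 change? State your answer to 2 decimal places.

Technical coefficients a_ij = z_ij / X_j:
  a_11 = 44/220 = 0.20, a_21 = 66/220 = 0.30, a_31 = 0/220 = 0.00
  a_12 = 108/720 = 0.15, a_22 = 324/720 = 0.45, a_32 = 180/720 = 0.25
  a_13 = 58/580 = 0.10, a_23 = 87/580 = 0.15, a_33 = 174/580 = 0.30
I − A =
  [   0.80    -0.15    -0.10]
  [  -0.30     0.55    -0.15]
  [   0.00    -0.25     0.70]
Cofactors of I−A, C_ij = (−1)^(i+j)·(minor ij) (rows/columns in the sector order above):
  C_11 = (0.55)(0.70) − (-0.15)(-0.25) = 0.3475
  C_12 = −[(-0.30)(0.70) − (-0.15)(0.00)] = 0.2100
  C_13 = (-0.30)(-0.25) − (0.55)(0.00) = 0.0750
  C_21 = −[(-0.15)(0.70) − (-0.10)(-0.25)] = 0.1300
  C_22 = (0.80)(0.70) − (-0.10)(0.00) = 0.5600
  C_23 = −[(0.80)(-0.25) − (-0.15)(0.00)] = 0.2000
  C_31 = (-0.15)(-0.15) − (-0.10)(0.55) = 0.0775
  C_32 = −[(0.80)(-0.15) − (-0.10)(-0.30)] = 0.1500
  C_33 = (0.80)(0.55) − (-0.15)(-0.30) = 0.3950
det(I−A) = Σ_j (I−A)_1j·C_1j = (0.80)(0.3475) + (-0.15)(0.2100) + (-0.10)(0.0750) = 0.2390
adj(I−A) = Cᵀ =
  [ 0.3475   0.1300   0.0775]
  [ 0.2100   0.5600   0.1500]
  [ 0.0750   0.2000   0.3950]
(I − A)⁻¹ = adj(I−A) / det(I−A) ≈
  [   1.4540     0.5439     0.3243]
  [   0.8787     2.3431     0.6276]
  [   0.3138     0.8368     1.6527]
Δx = (I − A)⁻¹ Δd with Δd having +60 in the Sector 2 component and 0 elsewhere.
So Δx_1 = L_12 · (+60), where L_12 = adj(I−A)_12 / det(I−A) = 0.1300 / 0.2390.
Δx_1 = 0.1300 × (+60) / 0.2390 = 7.80 / 0.2390 ≈ 32.64.

Δx_1 = 32.64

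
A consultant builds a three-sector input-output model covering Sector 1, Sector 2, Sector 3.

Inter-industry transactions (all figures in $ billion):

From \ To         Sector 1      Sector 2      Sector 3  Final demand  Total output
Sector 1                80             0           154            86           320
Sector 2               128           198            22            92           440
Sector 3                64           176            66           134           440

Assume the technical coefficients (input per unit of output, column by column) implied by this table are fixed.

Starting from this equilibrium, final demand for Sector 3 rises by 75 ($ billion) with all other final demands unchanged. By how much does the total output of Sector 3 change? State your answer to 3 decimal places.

Δx_3 = 128.305

Technical coefficients a_ij = z_ij / X_j:
  a_11 = 80/320 = 0.25, a_21 = 128/320 = 0.40, a_31 = 64/320 = 0.20
  a_12 = 0/440 = 0.00, a_22 = 198/440 = 0.45, a_32 = 176/440 = 0.40
  a_13 = 154/440 = 0.35, a_23 = 22/440 = 0.05, a_33 = 66/440 = 0.15
I − A =
  [   0.75     0.00    -0.35]
  [  -0.40     0.55    -0.05]
  [  -0.20    -0.40     0.85]
Cofactors of I−A, C_ij = (−1)^(i+j)·(minor ij) (rows/columns in the sector order above):
  C_11 = (0.55)(0.85) − (-0.05)(-0.40) = 0.4475
  C_12 = −[(-0.40)(0.85) − (-0.05)(-0.20)] = 0.3500
  C_13 = (-0.40)(-0.40) − (0.55)(-0.20) = 0.2700
  C_21 = −[(0.00)(0.85) − (-0.35)(-0.40)] = 0.1400
  C_22 = (0.75)(0.85) − (-0.35)(-0.20) = 0.5675
  C_23 = −[(0.75)(-0.40) − (0.00)(-0.20)] = 0.3000
  C_31 = (0.00)(-0.05) − (-0.35)(0.55) = 0.1925
  C_32 = −[(0.75)(-0.05) − (-0.35)(-0.40)] = 0.1775
  C_33 = (0.75)(0.55) − (0.00)(-0.40) = 0.4125
det(I−A) = Σ_j (I−A)_1j·C_1j = (0.75)(0.4475) + (0.00)(0.3500) + (-0.35)(0.2700) = 0.241125
adj(I−A) = Cᵀ =
  [ 0.4475   0.1400   0.1925]
  [ 0.3500   0.5675   0.1775]
  [ 0.2700   0.3000   0.4125]
(I − A)⁻¹ = adj(I−A) / det(I−A) ≈
  [   1.8559     0.5806     0.7983]
  [   1.4515     2.3536     0.7361]
  [   1.1198     1.2442     1.7107]
Δx = (I − A)⁻¹ Δd with Δd having +75 in the Sector 3 component and 0 elsewhere.
So Δx_3 = L_33 · (+75), where L_33 = adj(I−A)_33 / det(I−A) = 0.4125 / 0.241125.
Δx_3 = 0.4125 × (+75) / 0.241125 = 30.9375 / 0.241125 ≈ 128.305.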